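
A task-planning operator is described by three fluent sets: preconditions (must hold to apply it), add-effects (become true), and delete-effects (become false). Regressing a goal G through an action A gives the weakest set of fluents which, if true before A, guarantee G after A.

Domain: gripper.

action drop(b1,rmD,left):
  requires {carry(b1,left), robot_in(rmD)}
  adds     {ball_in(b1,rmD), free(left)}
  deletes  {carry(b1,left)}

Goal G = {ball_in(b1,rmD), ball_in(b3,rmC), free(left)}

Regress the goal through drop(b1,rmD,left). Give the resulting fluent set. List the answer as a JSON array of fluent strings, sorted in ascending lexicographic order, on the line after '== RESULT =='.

Regress:
  G ∩ del = {}  (empty — regression defined)
  G \ add = {ball_in(b1,rmD), ball_in(b3,rmC), free(left)} \ {ball_in(b1,rmD), free(left)} = {ball_in(b3,rmC)}
  ∪ pre   = {ball_in(b3,rmC)} ∪ {carry(b1,left), robot_in(rmD)}
          = {ball_in(b3,rmC), carry(b1,left), robot_in(rmD)}

== RESULT ==
["ball_in(b3,rmC)", "carry(b1,left)", "robot_in(rmD)"]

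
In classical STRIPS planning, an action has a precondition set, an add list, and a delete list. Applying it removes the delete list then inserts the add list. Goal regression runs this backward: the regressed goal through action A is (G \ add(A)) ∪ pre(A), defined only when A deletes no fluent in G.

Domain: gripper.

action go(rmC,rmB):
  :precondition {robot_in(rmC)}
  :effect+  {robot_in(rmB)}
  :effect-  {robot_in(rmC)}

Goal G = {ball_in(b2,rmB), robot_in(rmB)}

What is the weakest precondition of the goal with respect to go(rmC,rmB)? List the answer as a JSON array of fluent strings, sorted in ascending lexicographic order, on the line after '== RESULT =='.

Regress:
  G ∩ del = {}  (empty — regression defined)
  G \ add = {ball_in(b2,rmB), robot_in(rmB)} \ {robot_in(rmB)} = {ball_in(b2,rmB)}
  ∪ pre   = {ball_in(b2,rmB)} ∪ {robot_in(rmC)}
          = {ball_in(b2,rmB), robot_in(rmC)}

== RESULT ==
["ball_in(b2,rmB)", "robot_in(rmC)"]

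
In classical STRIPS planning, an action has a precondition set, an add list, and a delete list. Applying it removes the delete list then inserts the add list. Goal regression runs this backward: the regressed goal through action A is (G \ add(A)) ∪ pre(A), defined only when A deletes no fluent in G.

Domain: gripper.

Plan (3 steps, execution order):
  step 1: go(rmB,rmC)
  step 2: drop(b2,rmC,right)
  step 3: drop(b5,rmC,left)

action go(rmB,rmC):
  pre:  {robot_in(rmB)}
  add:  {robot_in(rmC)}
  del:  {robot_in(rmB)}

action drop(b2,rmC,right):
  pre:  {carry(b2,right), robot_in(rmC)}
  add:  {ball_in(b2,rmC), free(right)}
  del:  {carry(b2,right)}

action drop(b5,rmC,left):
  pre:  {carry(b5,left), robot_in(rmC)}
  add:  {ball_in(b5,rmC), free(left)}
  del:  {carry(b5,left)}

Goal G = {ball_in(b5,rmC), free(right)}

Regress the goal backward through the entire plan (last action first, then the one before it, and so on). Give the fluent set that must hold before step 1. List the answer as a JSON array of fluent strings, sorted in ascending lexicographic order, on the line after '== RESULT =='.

Work backward from the goal:
  through step 3 (drop(b5,rmC,left)): drop {ball_in(b5,rmC)}, keep {free(right)}, require {carry(b5,left), robot_in(rmC)}
    → {carry(b5,left), free(right), robot_in(rmC)}
  through step 2 (drop(b2,rmC,right)): drop {free(right)}, keep {carry(b5,left), robot_in(rmC)}, require {carry(b2,right), robot_in(rmC)}
    → {carry(b2,right), carry(b5,left), robot_in(rmC)}
  through step 1 (go(rmB,rmC)): drop {robot_in(rmC)}, keep {carry(b2,right), carry(b5,left)}, require {robot_in(rmB)}
    → {carry(b2,right), carry(b5,left), robot_in(rmB)}

== RESULT ==
["carry(b2,right)", "carry(b5,left)", "robot_in(rmB)"]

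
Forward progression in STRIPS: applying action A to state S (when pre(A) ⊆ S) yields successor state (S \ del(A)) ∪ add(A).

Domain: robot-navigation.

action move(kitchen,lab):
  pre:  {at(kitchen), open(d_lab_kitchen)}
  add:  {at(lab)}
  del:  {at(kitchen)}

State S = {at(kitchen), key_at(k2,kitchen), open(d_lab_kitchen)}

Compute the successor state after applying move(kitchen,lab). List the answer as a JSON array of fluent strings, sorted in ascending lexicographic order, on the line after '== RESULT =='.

Progress:
  pre ⊆ S: {at(kitchen), open(d_lab_kitchen)} ⊆ S  — applicable
  S \ del = {key_at(k2,kitchen), open(d_lab_kitchen)}
  ∪ add   = {at(lab), key_at(k2,kitchen), open(d_lab_kitchen)}

== RESULT ==
["at(lab)", "key_at(k2,kitchen)", "open(d_lab_kitchen)"]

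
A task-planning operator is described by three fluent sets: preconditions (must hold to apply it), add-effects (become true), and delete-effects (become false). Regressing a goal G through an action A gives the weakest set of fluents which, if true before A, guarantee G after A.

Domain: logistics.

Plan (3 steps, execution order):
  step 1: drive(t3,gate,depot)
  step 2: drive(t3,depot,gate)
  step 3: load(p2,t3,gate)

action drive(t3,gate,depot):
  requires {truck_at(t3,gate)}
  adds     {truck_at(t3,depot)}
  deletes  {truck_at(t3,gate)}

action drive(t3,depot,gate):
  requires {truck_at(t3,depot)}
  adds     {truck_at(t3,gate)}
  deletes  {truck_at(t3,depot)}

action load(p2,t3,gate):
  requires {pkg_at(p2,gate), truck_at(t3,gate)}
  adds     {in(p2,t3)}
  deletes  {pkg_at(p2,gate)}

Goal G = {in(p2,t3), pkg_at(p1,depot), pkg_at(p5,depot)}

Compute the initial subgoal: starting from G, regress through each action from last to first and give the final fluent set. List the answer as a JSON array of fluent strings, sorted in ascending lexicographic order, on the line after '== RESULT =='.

Regress step by step:
  through step 3 (load(p2,t3,gate)): drop {in(p2,t3)}, keep {pkg_at(p1,depot), pkg_at(p5,depot)}, require {pkg_at(p2,gate), truck_at(t3,gate)}
    → {pkg_at(p1,depot), pkg_at(p2,gate), pkg_at(p5,depot), truck_at(t3,gate)}
  through step 2 (drive(t3,depot,gate)): drop {truck_at(t3,gate)}, keep {pkg_at(p1,depot), pkg_at(p2,gate), pkg_at(p5,depot)}, require {truck_at(t3,depot)}
    → {pkg_at(p1,depot), pkg_at(p2,gate), pkg_at(p5,depot), truck_at(t3,depot)}
  through step 1 (drive(t3,gate,depot)): drop {truck_at(t3,depot)}, keep {pkg_at(p1,depot), pkg_at(p2,gate), pkg_at(p5,depot)}, require {truck_at(t3,gate)}
    → {pkg_at(p1,depot), pkg_at(p2,gate), pkg_at(p5,depot), truck_at(t3,gate)}

== RESULT ==
["pkg_at(p1,depot)", "pkg_at(p2,gate)", "pkg_at(p5,depot)", "truck_at(t3,gate)"]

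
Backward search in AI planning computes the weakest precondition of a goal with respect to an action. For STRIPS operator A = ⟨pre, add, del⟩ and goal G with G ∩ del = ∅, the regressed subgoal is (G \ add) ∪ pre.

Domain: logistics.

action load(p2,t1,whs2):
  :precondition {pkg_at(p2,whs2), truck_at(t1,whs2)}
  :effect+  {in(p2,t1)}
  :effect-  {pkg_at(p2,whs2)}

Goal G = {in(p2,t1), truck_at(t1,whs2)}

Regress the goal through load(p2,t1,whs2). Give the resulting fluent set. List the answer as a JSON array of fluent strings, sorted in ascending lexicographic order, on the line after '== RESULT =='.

Compute (G \ add) ∪ pre:
  G ∩ del = {}  (empty — regression defined)
  G \ add = {in(p2,t1), truck_at(t1,whs2)} \ {in(p2,t1)} = {truck_at(t1,whs2)}
  ∪ pre   = {truck_at(t1,whs2)} ∪ {pkg_at(p2,whs2), truck_at(t1,whs2)}
          = {pkg_at(p2,whs2), truck_at(t1,whs2)}

== RESULT ==
["pkg_at(p2,whs2)", "truck_at(t1,whs2)"]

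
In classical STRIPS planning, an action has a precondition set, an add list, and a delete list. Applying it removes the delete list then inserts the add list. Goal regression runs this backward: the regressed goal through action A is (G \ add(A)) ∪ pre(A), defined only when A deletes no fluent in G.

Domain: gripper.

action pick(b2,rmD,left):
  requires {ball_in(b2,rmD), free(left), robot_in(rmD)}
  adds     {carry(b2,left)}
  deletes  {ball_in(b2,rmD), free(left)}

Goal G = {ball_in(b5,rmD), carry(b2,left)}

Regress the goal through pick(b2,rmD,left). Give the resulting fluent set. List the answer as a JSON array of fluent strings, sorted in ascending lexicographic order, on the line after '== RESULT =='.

Regress:
  G ∩ del = {}  (empty — regression defined)
  G \ add = {ball_in(b5,rmD), carry(b2,left)} \ {carry(b2,left)} = {ball_in(b5,rmD)}
  ∪ pre   = {ball_in(b5,rmD)} ∪ {ball_in(b2,rmD), free(left), robot_in(rmD)}
          = {ball_in(b2,rmD), ball_in(b5,rmD), free(left), robot_in(rmD)}

== RESULT ==
["ball_in(b2,rmD)", "ball_in(b5,rmD)", "free(left)", "robot_in(rmD)"]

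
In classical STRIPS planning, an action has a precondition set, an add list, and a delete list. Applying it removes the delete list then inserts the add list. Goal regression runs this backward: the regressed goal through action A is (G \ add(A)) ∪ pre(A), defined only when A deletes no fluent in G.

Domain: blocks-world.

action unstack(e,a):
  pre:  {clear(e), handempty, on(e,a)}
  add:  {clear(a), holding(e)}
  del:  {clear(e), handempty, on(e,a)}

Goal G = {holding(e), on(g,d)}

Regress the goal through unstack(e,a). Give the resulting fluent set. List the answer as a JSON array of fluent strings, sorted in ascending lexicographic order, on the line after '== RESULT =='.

Regress:
  G ∩ del = {}  (empty — regression defined)
  G \ add = {holding(e), on(g,d)} \ {clear(a), holding(e)} = {on(g,d)}
  ∪ pre   = {on(g,d)} ∪ {clear(e), handempty, on(e,a)}
          = {clear(e), handempty, on(e,a), on(g,d)}

== RESULT ==
["clear(e)", "handempty", "on(e,a)", "on(g,d)"]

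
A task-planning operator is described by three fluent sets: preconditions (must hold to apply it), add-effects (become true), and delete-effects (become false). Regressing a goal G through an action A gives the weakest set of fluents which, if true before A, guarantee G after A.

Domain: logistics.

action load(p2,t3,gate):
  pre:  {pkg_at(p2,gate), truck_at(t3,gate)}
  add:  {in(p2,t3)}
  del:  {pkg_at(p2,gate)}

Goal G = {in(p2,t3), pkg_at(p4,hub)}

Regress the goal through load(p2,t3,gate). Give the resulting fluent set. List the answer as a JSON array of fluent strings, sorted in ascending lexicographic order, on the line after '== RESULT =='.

Regress:
  G ∩ del = {}  (empty — regression defined)
  G \ add = {in(p2,t3), pkg_at(p4,hub)} \ {in(p2,t3)} = {pkg_at(p4,hub)}
  ∪ pre   = {pkg_at(p4,hub)} ∪ {pkg_at(p2,gate), truck_at(t3,gate)}
          = {pkg_at(p2,gate), pkg_at(p4,hub), truck_at(t3,gate)}

== RESULT ==
["pkg_at(p2,gate)", "pkg_at(p4,hub)", "truck_at(t3,gate)"]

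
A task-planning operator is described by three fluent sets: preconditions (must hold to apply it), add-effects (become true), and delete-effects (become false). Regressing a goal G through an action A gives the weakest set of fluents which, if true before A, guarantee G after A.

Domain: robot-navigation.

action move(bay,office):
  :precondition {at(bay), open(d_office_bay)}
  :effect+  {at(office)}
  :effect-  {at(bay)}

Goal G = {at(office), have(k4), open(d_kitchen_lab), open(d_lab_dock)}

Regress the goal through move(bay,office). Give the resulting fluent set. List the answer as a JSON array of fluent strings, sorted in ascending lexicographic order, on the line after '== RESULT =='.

Regress:
  G ∩ del = {}  (empty — regression defined)
  G \ add = {at(office), have(k4), open(d_kitchen_lab), open(d_lab_dock)} \ {at(office)} = {have(k4), open(d_kitchen_lab), open(d_lab_dock)}
  ∪ pre   = {have(k4), open(d_kitchen_lab), open(d_lab_dock)} ∪ {at(bay), open(d_office_bay)}
          = {at(bay), have(k4), open(d_kitchen_lab), open(d_lab_dock), open(d_office_bay)}

== RESULT ==
["at(bay)", "have(k4)", "open(d_kitchen_lab)", "open(d_lab_dock)", "open(d_office_bay)"]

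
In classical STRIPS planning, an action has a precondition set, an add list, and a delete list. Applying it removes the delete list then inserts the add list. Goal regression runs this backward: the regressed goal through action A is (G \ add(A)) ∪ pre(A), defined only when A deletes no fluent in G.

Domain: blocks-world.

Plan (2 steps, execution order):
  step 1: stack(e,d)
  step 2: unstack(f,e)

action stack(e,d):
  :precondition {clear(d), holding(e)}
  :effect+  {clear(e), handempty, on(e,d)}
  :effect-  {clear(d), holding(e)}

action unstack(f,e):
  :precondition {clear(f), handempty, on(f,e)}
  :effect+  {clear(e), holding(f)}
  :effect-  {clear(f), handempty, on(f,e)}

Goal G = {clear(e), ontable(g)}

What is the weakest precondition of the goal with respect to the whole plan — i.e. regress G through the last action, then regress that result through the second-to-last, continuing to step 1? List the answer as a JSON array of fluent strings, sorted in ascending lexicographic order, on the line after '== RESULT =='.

Regress step by step:
  through step 2 (unstack(f,e)): drop {clear(e)}, keep {ontable(g)}, require {clear(f), handempty, on(f,e)}
    → {clear(f), handempty, on(f,e), ontable(g)}
  through step 1 (stack(e,d)): drop {handempty}, keep {clear(f), on(f,e), ontable(g)}, require {clear(d), holding(e)}
    → {clear(d), clear(f), holding(e), on(f,e), ontable(g)}

== RESULT ==
["clear(d)", "clear(f)", "holding(e)", "on(f,e)", "ontable(g)"]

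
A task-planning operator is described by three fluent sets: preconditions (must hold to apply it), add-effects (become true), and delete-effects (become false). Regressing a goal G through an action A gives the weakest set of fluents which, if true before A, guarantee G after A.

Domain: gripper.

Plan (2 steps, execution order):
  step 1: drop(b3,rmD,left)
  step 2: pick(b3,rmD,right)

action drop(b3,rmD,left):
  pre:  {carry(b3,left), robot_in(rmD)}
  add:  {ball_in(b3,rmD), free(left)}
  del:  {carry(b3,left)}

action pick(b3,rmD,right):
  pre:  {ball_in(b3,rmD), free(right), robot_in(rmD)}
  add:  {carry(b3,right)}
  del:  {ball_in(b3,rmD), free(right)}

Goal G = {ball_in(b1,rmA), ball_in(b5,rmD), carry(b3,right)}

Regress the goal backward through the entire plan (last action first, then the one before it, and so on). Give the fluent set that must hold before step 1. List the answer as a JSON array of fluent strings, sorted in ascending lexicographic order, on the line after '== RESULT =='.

Work backward from the goal:
  through step 2 (pick(b3,rmD,right)): drop {carry(b3,right)}, keep {ball_in(b1,rmA), ball_in(b5,rmD)}, require {ball_in(b3,rmD), free(right), robot_in(rmD)}
    → {ball_in(b1,rmA), ball_in(b3,rmD), ball_in(b5,rmD), free(right), robot_in(rmD)}
  through step 1 (drop(b3,rmD,left)): drop {ball_in(b3,rmD)}, keep {ball_in(b1,rmA), ball_in(b5,rmD), free(right), robot_in(rmD)}, require {carry(b3,left), robot_in(rmD)}
    → {ball_in(b1,rmA), ball_in(b5,rmD), carry(b3,left), free(right), robot_in(rmD)}

== RESULT ==
["ball_in(b1,rmA)", "ball_in(b5,rmD)", "carry(b3,left)", "free(right)", "robot_in(rmD)"]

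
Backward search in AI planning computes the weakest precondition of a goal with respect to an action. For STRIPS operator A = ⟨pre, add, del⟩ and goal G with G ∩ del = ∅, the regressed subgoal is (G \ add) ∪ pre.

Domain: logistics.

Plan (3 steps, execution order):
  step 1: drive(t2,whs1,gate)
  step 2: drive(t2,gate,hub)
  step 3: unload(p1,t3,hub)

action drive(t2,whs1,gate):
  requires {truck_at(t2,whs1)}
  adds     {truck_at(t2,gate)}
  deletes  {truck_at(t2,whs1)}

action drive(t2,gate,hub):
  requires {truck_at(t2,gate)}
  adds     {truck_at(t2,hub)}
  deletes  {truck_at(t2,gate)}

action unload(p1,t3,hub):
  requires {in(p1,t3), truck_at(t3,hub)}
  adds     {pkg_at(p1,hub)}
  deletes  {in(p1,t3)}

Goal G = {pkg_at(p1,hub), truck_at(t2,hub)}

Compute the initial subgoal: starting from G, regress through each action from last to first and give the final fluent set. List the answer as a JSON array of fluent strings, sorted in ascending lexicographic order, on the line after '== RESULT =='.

Work backward from the goal:
  through step 3 (unload(p1,t3,hub)): drop {pkg_at(p1,hub)}, keep {truck_at(t2,hub)}, require {in(p1,t3), truck_at(t3,hub)}
    → {in(p1,t3), truck_at(t2,hub), truck_at(t3,hub)}
  through step 2 (drive(t2,gate,hub)): drop {truck_at(t2,hub)}, keep {in(p1,t3), truck_at(t3,hub)}, require {truck_at(t2,gate)}
    → {in(p1,t3), truck_at(t2,gate), truck_at(t3,hub)}
  through step 1 (drive(t2,whs1,gate)): drop {truck_at(t2,gate)}, keep {in(p1,t3), truck_at(t3,hub)}, require {truck_at(t2,whs1)}
    → {in(p1,t3), truck_at(t2,whs1), truck_at(t3,hub)}

== RESULT ==
["in(p1,t3)", "truck_at(t2,whs1)", "truck_at(t3,hub)"]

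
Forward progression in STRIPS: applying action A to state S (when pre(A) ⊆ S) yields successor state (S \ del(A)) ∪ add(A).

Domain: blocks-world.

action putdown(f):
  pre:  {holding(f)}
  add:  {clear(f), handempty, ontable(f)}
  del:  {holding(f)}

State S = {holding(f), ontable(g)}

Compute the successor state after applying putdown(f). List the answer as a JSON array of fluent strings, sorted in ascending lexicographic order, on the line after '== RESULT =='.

Compute (S \ del) ∪ add:
  pre ⊆ S: {holding(f)} ⊆ S  — applicable
  S \ del = {ontable(g)}
  ∪ add   = {clear(f), handempty, ontable(f), ontable(g)}

== RESULT ==
["clear(f)", "handempty", "ontable(f)", "ontable(g)"]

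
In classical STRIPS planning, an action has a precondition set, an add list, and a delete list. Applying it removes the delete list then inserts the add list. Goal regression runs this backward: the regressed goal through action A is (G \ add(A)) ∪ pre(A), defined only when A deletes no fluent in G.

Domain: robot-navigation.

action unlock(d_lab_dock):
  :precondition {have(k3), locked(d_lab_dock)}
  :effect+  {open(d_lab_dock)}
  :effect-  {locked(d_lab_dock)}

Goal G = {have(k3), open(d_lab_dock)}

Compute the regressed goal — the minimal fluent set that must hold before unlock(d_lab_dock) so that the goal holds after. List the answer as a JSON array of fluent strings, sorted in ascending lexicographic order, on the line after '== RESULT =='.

Compute (G \ add) ∪ pre:
  G ∩ del = {}  (empty — regression defined)
  G \ add = {have(k3), open(d_lab_dock)} \ {open(d_lab_dock)} = {have(k3)}
  ∪ pre   = {have(k3)} ∪ {have(k3), locked(d_lab_dock)}
          = {have(k3), locked(d_lab_dock)}

== RESULT ==
["have(k3)", "locked(d_lab_dock)"]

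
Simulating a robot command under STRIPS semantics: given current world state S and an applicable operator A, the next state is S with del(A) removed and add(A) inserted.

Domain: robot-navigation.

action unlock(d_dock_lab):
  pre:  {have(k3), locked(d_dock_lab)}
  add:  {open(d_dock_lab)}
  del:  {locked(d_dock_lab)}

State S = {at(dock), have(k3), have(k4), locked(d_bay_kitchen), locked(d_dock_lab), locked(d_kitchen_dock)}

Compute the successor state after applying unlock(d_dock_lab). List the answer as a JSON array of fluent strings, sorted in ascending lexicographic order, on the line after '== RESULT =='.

Progress:
  pre ⊆ S: {have(k3), locked(d_dock_lab)} ⊆ S  — applicable
  S \ del = {at(dock), have(k3), have(k4), locked(d_bay_kitchen), locked(d_kitchen_dock)}
  ∪ add   = {at(dock), have(k3), have(k4), locked(d_bay_kitchen), locked(d_kitchen_dock), open(d_dock_lab)}

== RESULT ==
["at(dock)", "have(k3)", "have(k4)", "locked(d_bay_kitchen)", "locked(d_kitchen_dock)", "open(d_dock_lab)"]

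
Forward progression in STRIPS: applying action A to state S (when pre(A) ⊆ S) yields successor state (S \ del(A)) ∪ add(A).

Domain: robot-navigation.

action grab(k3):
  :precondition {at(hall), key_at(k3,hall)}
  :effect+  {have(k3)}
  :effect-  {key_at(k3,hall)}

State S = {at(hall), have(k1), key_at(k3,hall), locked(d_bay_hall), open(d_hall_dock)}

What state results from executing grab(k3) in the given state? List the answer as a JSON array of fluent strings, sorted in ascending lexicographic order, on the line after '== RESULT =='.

Progress:
  pre ⊆ S: {at(hall), key_at(k3,hall)} ⊆ S  — applicable
  S \ del = {at(hall), have(k1), locked(d_bay_hall), open(d_hall_dock)}
  ∪ add   = {at(hall), have(k1), have(k3), locked(d_bay_hall), open(d_hall_dock)}

== RESULT ==
["at(hall)", "have(k1)", "have(k3)", "locked(d_bay_hall)", "open(d_hall_dock)"]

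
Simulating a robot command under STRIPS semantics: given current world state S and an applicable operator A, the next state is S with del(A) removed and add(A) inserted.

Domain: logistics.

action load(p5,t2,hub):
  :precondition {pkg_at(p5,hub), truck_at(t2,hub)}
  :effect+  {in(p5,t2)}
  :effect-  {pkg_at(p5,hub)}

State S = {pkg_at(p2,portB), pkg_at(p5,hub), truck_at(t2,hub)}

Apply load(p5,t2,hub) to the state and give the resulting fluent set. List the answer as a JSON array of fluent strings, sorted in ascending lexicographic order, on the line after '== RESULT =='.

Progress:
  pre ⊆ S: {pkg_at(p5,hub), truck_at(t2,hub)} ⊆ S  — applicable
  S \ del = {pkg_at(p2,portB), truck_at(t2,hub)}
  ∪ add   = {in(p5,t2), pkg_at(p2,portB), truck_at(t2,hub)}

== RESULT ==
["in(p5,t2)", "pkg_at(p2,portB)", "truck_at(t2,hub)"]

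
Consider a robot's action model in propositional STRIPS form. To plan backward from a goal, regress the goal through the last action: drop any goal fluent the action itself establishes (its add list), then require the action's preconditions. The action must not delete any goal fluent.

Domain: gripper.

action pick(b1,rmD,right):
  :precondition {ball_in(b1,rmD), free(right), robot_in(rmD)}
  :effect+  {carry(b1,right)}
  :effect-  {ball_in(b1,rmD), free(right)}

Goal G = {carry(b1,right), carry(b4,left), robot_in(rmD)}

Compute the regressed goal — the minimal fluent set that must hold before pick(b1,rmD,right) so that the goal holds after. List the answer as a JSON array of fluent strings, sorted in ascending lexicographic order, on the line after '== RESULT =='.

Compute (G \ add) ∪ pre:
  G ∩ del = {}  (empty — regression defined)
  G \ add = {carry(b1,right), carry(b4,left), robot_in(rmD)} \ {carry(b1,right)} = {carry(b4,left), robot_in(rmD)}
  ∪ pre   = {carry(b4,left), robot_in(rmD)} ∪ {ball_in(b1,rmD), free(right), robot_in(rmD)}
          = {ball_in(b1,rmD), carry(b4,left), free(right), robot_in(rmD)}

== RESULT ==
["ball_in(b1,rmD)", "carry(b4,left)", "free(right)", "robot_in(rmD)"]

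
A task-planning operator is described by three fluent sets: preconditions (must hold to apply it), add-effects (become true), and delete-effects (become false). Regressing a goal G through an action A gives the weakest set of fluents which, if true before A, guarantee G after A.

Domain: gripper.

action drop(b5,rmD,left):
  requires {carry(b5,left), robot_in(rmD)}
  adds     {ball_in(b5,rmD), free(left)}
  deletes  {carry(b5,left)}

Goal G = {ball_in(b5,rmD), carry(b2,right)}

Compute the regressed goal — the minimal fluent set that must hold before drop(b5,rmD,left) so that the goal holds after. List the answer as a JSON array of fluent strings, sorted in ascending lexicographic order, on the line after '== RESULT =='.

Regress:
  G ∩ del = {}  (empty — regression defined)
  G \ add = {ball_in(b5,rmD), carry(b2,right)} \ {ball_in(b5,rmD), free(left)} = {carry(b2,right)}
  ∪ pre   = {carry(b2,right)} ∪ {carry(b5,left), robot_in(rmD)}
          = {carry(b2,right), carry(b5,left), robot_in(rmD)}

== RESULT ==
["carry(b2,right)", "carry(b5,left)", "robot_in(rmD)"]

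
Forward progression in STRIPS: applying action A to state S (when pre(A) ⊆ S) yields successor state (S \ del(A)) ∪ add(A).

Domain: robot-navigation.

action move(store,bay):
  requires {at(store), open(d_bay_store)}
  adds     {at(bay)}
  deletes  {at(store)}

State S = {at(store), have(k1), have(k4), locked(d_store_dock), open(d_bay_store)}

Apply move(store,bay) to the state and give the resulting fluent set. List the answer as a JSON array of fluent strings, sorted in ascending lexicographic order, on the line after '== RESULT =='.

Compute (S \ del) ∪ add:
  pre ⊆ S: {at(store), open(d_bay_store)} ⊆ S  — applicable
  S \ del = {have(k1), have(k4), locked(d_store_dock), open(d_bay_store)}
  ∪ add   = {at(bay), have(k1), have(k4), locked(d_store_dock), open(d_bay_store)}

== RESULT ==
["at(bay)", "have(k1)", "have(k4)", "locked(d_store_dock)", "open(d_bay_store)"]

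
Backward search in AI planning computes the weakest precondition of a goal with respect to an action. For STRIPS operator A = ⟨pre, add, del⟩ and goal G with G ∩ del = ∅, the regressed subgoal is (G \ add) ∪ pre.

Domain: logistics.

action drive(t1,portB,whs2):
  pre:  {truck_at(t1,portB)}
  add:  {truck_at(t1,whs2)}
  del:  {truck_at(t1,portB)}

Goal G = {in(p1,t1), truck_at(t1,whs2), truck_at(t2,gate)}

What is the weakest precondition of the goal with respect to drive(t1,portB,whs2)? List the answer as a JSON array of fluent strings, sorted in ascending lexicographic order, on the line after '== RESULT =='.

Regress:
  G ∩ del = {}  (empty — regression defined)
  G \ add = {in(p1,t1), truck_at(t1,whs2), truck_at(t2,gate)} \ {truck_at(t1,whs2)} = {in(p1,t1), truck_at(t2,gate)}
  ∪ pre   = {in(p1,t1), truck_at(t2,gate)} ∪ {truck_at(t1,portB)}
          = {in(p1,t1), truck_at(t1,portB), truck_at(t2,gate)}

== RESULT ==
["in(p1,t1)", "truck_at(t1,portB)", "truck_at(t2,gate)"]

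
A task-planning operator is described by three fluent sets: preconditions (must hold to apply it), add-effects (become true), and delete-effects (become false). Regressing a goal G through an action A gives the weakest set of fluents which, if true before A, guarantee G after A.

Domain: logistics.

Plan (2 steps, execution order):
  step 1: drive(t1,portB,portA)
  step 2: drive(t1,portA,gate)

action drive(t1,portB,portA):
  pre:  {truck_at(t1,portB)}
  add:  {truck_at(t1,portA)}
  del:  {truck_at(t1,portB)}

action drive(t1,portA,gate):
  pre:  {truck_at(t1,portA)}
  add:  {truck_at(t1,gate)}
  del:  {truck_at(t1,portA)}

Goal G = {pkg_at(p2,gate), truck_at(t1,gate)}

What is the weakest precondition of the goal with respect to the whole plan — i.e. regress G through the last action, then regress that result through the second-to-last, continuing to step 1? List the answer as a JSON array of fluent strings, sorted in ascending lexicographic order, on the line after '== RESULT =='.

Work backward from the goal:
  through step 2 (drive(t1,portA,gate)): drop {truck_at(t1,gate)}, keep {pkg_at(p2,gate)}, require {truck_at(t1,portA)}
    → {pkg_at(p2,gate), truck_at(t1,portA)}
  through step 1 (drive(t1,portB,portA)): drop {truck_at(t1,portA)}, keep {pkg_at(p2,gate)}, require {truck_at(t1,portB)}
    → {pkg_at(p2,gate), truck_at(t1,portB)}

== RESULT ==
["pkg_at(p2,gate)", "truck_at(t1,portB)"]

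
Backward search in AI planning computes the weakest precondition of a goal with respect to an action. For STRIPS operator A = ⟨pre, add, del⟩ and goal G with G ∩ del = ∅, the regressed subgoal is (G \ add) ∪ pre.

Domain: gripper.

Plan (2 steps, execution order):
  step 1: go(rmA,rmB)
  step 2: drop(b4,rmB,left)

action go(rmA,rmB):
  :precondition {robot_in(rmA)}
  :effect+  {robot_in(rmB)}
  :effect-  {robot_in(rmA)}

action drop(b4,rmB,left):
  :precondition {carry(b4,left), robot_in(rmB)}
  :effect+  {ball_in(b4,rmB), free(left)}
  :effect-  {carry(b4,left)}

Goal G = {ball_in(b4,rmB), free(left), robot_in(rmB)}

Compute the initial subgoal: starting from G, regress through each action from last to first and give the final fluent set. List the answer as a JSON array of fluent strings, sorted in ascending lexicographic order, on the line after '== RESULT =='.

Work backward from the goal:
  through step 2 (drop(b4,rmB,left)): drop {ball_in(b4,rmB), free(left)}, keep {robot_in(rmB)}, require {carry(b4,left), robot_in(rmB)}
    → {carry(b4,left), robot_in(rmB)}
  through step 1 (go(rmA,rmB)): drop {robot_in(rmB)}, keep {carry(b4,left)}, require {robot_in(rmA)}
    → {carry(b4,left), robot_in(rmA)}

== RESULT ==
["carry(b4,left)", "robot_in(rmA)"]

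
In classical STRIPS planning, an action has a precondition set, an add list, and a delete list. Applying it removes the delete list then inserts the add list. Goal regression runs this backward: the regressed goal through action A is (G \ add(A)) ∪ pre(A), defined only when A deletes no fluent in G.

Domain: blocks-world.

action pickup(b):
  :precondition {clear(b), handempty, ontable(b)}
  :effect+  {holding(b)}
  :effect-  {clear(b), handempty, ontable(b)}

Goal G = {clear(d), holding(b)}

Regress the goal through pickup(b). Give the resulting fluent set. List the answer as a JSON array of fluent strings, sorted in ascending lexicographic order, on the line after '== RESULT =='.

Regress:
  G ∩ del = {}  (empty — regression defined)
  G \ add = {clear(d), holding(b)} \ {holding(b)} = {clear(d)}
  ∪ pre   = {clear(d)} ∪ {clear(b), handempty, ontable(b)}
          = {clear(b), clear(d), handempty, ontable(b)}

== RESULT ==
["clear(b)", "clear(d)", "handempty", "ontable(b)"]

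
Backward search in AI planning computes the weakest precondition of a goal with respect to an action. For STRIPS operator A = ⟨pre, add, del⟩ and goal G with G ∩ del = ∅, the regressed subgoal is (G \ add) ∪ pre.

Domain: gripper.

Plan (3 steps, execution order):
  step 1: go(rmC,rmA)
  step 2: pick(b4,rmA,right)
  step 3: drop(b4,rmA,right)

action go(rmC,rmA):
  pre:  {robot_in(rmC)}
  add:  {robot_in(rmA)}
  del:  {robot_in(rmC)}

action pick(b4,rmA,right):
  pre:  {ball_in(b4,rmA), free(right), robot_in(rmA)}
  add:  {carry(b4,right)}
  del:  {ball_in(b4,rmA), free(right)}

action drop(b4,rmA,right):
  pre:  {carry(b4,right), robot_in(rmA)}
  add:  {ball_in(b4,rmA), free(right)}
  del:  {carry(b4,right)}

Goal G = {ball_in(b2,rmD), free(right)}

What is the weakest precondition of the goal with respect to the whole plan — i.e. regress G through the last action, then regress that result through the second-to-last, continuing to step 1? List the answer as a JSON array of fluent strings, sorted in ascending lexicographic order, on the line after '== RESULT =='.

Work backward from the goal:
  through step 3 (drop(b4,rmA,right)): drop {free(right)}, keep {ball_in(b2,rmD)}, require {carry(b4,right), robot_in(rmA)}
    → {ball_in(b2,rmD), carry(b4,right), robot_in(rmA)}
  through step 2 (pick(b4,rmA,right)): drop {carry(b4,right)}, keep {ball_in(b2,rmD), robot_in(rmA)}, require {ball_in(b4,rmA), free(right), robot_in(rmA)}
    → {ball_in(b2,rmD), ball_in(b4,rmA), free(right), robot_in(rmA)}
  through step 1 (go(rmC,rmA)): drop {robot_in(rmA)}, keep {ball_in(b2,rmD), ball_in(b4,rmA), free(right)}, require {robot_in(rmC)}
    → {ball_in(b2,rmD), ball_in(b4,rmA), free(right), robot_in(rmC)}

== RESULT ==
["ball_in(b2,rmD)", "ball_in(b4,rmA)", "free(right)", "robot_in(rmC)"]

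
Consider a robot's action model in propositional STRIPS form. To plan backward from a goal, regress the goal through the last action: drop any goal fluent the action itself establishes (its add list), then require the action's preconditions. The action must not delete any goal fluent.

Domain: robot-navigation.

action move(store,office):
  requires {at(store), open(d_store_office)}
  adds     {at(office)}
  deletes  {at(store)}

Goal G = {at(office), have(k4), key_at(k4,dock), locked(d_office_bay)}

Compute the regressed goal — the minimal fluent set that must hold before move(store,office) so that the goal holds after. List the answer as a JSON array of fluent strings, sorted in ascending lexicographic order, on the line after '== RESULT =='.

Compute (G \ add) ∪ pre:
  G ∩ del = {}  (empty — regression defined)
  G \ add = {at(office), have(k4), key_at(k4,dock), locked(d_office_bay)} \ {at(office)} = {have(k4), key_at(k4,dock), locked(d_office_bay)}
  ∪ pre   = {have(k4), key_at(k4,dock), locked(d_office_bay)} ∪ {at(store), open(d_store_office)}
          = {at(store), have(k4), key_at(k4,dock), locked(d_office_bay), open(d_store_office)}

== RESULT ==
["at(store)", "have(k4)", "key_at(k4,dock)", "locked(d_office_bay)", "open(d_store_office)"]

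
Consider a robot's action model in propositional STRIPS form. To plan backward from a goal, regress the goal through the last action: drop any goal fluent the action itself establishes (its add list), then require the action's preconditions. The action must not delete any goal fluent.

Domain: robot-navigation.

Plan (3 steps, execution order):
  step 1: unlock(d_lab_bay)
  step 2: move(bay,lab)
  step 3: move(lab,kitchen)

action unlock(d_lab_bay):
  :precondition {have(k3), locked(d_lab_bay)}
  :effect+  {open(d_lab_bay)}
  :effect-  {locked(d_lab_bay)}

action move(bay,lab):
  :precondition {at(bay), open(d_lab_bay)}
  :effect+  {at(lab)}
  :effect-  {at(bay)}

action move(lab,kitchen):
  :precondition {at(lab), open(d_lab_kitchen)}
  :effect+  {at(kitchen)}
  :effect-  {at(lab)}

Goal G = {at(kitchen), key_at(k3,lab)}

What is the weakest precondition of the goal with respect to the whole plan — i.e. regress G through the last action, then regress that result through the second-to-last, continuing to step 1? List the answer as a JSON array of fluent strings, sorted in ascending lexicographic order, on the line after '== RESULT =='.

Work backward from the goal:
  through step 3 (move(lab,kitchen)): drop {at(kitchen)}, keep {key_at(k3,lab)}, require {at(lab), open(d_lab_kitchen)}
    → {at(lab), key_at(k3,lab), open(d_lab_kitchen)}
  through step 2 (move(bay,lab)): drop {at(lab)}, keep {key_at(k3,lab), open(d_lab_kitchen)}, require {at(bay), open(d_lab_bay)}
    → {at(bay), key_at(k3,lab), open(d_lab_bay), open(d_lab_kitchen)}
  through step 1 (unlock(d_lab_bay)): drop {open(d_lab_bay)}, keep {at(bay), key_at(k3,lab), open(d_lab_kitchen)}, require {have(k3), locked(d_lab_bay)}
    → {at(bay), have(k3), key_at(k3,lab), locked(d_lab_bay), open(d_lab_kitchen)}

== RESULT ==
["at(bay)", "have(k3)", "key_at(k3,lab)", "locked(d_lab_bay)", "open(d_lab_kitchen)"]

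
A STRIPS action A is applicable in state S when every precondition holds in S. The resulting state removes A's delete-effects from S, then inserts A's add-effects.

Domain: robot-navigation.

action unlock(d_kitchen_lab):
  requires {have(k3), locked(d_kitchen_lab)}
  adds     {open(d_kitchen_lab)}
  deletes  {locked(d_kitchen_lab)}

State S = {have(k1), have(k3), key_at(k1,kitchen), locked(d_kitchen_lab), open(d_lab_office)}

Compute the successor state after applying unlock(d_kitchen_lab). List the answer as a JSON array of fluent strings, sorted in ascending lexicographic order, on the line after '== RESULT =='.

Progress:
  pre ⊆ S: {have(k3), locked(d_kitchen_lab)} ⊆ S  — applicable
  S \ del = {have(k1), have(k3), key_at(k1,kitchen), open(d_lab_office)}
  ∪ add   = {have(k1), have(k3), key_at(k1,kitchen), open(d_kitchen_lab), open(d_lab_office)}

== RESULT ==
["have(k1)", "have(k3)", "key_at(k1,kitchen)", "open(d_kitchen_lab)", "open(d_lab_office)"]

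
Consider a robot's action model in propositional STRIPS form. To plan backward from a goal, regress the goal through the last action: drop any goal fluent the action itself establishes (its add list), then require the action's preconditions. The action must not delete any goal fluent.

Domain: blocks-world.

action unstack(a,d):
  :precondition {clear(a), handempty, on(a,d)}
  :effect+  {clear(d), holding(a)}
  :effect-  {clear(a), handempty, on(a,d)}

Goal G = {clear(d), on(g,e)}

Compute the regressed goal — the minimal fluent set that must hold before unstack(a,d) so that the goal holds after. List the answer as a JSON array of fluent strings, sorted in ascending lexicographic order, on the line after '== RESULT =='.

Compute (G \ add) ∪ pre:
  G ∩ del = {}  (empty — regression defined)
  G \ add = {clear(d), on(g,e)} \ {clear(d), holding(a)} = {on(g,e)}
  ∪ pre   = {on(g,e)} ∪ {clear(a), handempty, on(a,d)}
          = {clear(a), handempty, on(a,d), on(g,e)}

== RESULT ==
["clear(a)", "handempty", "on(a,d)", "on(g,e)"]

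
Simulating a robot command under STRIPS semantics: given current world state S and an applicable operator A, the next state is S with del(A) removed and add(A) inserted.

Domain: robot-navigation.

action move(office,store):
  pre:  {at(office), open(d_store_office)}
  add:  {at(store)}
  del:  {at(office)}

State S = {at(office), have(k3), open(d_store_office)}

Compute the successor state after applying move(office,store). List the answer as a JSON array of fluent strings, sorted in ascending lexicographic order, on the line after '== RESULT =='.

Compute (S \ del) ∪ add:
  pre ⊆ S: {at(office), open(d_store_office)} ⊆ S  — applicable
  S \ del = {have(k3), open(d_store_office)}
  ∪ add   = {at(store), have(k3), open(d_store_office)}

== RESULT ==
["at(store)", "have(k3)", "open(d_store_office)"]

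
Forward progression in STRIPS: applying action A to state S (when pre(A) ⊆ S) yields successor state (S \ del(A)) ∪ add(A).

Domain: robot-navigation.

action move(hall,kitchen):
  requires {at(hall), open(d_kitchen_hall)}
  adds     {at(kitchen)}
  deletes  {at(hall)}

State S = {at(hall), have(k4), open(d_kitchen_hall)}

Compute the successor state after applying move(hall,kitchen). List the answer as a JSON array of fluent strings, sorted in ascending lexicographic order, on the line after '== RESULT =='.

Compute (S \ del) ∪ add:
  pre ⊆ S: {at(hall), open(d_kitchen_hall)} ⊆ S  — applicable
  S \ del = {have(k4), open(d_kitchen_hall)}
  ∪ add   = {at(kitchen), have(k4), open(d_kitchen_hall)}

== RESULT ==
["at(kitchen)", "have(k4)", "open(d_kitchen_hall)"]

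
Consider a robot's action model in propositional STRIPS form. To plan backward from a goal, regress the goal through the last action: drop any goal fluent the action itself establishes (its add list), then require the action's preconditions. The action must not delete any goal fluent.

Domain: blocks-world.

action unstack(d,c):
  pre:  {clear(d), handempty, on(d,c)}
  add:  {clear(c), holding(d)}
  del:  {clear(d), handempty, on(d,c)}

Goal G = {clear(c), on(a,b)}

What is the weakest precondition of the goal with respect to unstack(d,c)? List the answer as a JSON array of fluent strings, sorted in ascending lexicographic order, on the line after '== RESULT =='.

Compute (G \ add) ∪ pre:
  G ∩ del = {}  (empty — regression defined)
  G \ add = {clear(c), on(a,b)} \ {clear(c), holding(d)} = {on(a,b)}
  ∪ pre   = {on(a,b)} ∪ {clear(d), handempty, on(d,c)}
          = {clear(d), handempty, on(a,b), on(d,c)}

== RESULT ==
["clear(d)", "handempty", "on(a,b)", "on(d,c)"]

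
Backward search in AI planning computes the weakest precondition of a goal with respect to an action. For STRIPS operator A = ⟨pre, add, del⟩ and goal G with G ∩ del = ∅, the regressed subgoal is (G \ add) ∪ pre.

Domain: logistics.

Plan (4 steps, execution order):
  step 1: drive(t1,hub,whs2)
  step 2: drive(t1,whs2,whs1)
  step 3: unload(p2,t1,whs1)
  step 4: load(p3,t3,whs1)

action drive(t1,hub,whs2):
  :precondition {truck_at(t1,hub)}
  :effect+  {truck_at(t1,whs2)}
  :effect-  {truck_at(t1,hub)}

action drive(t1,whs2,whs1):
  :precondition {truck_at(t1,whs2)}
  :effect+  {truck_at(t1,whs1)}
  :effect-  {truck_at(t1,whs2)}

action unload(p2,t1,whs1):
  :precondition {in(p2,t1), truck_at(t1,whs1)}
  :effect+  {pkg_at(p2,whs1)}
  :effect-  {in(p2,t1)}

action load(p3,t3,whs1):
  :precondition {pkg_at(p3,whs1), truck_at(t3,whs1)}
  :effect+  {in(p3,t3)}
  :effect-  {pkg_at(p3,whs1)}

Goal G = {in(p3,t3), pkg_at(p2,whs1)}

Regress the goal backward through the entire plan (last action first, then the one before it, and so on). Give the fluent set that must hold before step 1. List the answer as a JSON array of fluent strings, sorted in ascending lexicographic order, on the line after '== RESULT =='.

Work backward from the goal:
  through step 4 (load(p3,t3,whs1)): drop {in(p3,t3)}, keep {pkg_at(p2,whs1)}, require {pkg_at(p3,whs1), truck_at(t3,whs1)}
    → {pkg_at(p2,whs1), pkg_at(p3,whs1), truck_at(t3,whs1)}
  through step 3 (unload(p2,t1,whs1)): drop {pkg_at(p2,whs1)}, keep {pkg_at(p3,whs1), truck_at(t3,whs1)}, require {in(p2,t1), truck_at(t1,whs1)}
    → {in(p2,t1), pkg_at(p3,whs1), truck_at(t1,whs1), truck_at(t3,whs1)}
  through step 2 (drive(t1,whs2,whs1)): drop {truck_at(t1,whs1)}, keep {in(p2,t1), pkg_at(p3,whs1), truck_at(t3,whs1)}, require {truck_at(t1,whs2)}
    → {in(p2,t1), pkg_at(p3,whs1), truck_at(t1,whs2), truck_at(t3,whs1)}
  through step 1 (drive(t1,hub,whs2)): drop {truck_at(t1,whs2)}, keep {in(p2,t1), pkg_at(p3,whs1), truck_at(t3,whs1)}, require {truck_at(t1,hub)}
    → {in(p2,t1), pkg_at(p3,whs1), truck_at(t1,hub), truck_at(t3,whs1)}

== RESULT ==
["in(p2,t1)", "pkg_at(p3,whs1)", "truck_at(t1,hub)", "truck_at(t3,whs1)"]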